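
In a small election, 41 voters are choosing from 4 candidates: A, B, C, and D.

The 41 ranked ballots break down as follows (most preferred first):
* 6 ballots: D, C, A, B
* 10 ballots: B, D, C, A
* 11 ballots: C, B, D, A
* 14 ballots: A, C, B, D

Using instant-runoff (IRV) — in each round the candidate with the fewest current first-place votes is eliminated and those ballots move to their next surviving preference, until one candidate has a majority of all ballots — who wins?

C

Round 1: A 14, B 10, C 11, D 6. D eliminated.
Round 2: A 14, B 10, C 17. B eliminated.
Round 3: A 14, C 27. C has a majority (≥21).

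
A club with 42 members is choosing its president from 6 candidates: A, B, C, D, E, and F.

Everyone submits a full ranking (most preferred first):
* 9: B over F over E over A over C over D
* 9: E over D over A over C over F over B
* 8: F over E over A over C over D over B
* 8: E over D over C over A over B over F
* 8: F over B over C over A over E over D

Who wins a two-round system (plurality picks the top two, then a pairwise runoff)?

F

Round 1 first-place votes: A 0, B 9, C 0, D 0, E 17, F 16. E and F advance.
Runoff: E is ranked above F on 17 ballots, F above E on 25.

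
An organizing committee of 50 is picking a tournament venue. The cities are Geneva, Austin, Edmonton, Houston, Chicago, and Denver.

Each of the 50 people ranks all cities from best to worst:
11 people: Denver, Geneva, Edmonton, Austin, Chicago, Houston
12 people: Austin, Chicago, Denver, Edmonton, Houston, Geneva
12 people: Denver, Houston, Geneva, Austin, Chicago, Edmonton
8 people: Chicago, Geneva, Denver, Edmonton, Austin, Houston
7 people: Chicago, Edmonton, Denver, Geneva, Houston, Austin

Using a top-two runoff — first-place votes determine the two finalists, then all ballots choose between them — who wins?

Chicago

Round 1 first-place votes: Geneva 0, Austin 12, Edmonton 0, Houston 0, Chicago 15, Denver 23. Denver and Chicago advance.
Runoff: Denver is ranked above Chicago on 23 ballots, Chicago above Denver on 27.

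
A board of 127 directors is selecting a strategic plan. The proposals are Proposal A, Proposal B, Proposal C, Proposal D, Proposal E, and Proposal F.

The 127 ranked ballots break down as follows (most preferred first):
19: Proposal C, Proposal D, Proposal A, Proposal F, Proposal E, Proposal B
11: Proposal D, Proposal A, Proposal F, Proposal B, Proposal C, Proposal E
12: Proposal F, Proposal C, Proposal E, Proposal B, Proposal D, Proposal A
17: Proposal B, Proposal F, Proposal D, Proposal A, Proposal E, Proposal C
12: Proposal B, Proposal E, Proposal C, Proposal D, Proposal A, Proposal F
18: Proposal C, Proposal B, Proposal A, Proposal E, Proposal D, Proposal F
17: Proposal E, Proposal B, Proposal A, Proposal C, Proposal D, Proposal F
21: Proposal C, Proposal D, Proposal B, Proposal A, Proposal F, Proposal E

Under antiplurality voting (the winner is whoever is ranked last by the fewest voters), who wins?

Last-place votes: Proposal A 12, Proposal B 19, Proposal C 17, Proposal D 0, Proposal E 32, Proposal F 47.

Proposal D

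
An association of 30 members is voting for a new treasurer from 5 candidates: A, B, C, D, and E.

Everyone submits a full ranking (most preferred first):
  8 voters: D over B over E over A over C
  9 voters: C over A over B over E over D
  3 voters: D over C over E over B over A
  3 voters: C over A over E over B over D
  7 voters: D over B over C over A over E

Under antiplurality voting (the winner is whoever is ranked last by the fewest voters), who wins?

B

Last-place votes: A 3, B 0, C 8, D 12, E 7.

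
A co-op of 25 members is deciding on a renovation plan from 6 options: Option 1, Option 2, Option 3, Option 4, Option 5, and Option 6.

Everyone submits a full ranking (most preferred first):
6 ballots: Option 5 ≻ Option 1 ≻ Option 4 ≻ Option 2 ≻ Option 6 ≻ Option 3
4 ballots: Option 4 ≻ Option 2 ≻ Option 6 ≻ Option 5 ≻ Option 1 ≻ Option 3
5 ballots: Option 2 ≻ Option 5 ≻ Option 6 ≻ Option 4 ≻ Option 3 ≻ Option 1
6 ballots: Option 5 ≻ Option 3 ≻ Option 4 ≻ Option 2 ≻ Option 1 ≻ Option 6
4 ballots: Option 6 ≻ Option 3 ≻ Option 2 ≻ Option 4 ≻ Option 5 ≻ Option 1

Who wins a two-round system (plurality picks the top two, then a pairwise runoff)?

Option 2

Round 1 first-place votes: Option 1 0, Option 2 5, Option 3 0, Option 4 4, Option 5 12, Option 6 4. Option 5 and Option 2 advance.
Runoff: Option 5 is ranked above Option 2 on 12 ballots, Option 2 above Option 5 on 13.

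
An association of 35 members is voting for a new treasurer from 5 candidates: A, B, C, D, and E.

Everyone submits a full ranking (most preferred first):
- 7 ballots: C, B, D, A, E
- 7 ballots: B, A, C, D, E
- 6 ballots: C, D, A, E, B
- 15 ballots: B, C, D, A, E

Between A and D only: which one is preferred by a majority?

A is ranked above D on 7 ballots; D above A on 28.

D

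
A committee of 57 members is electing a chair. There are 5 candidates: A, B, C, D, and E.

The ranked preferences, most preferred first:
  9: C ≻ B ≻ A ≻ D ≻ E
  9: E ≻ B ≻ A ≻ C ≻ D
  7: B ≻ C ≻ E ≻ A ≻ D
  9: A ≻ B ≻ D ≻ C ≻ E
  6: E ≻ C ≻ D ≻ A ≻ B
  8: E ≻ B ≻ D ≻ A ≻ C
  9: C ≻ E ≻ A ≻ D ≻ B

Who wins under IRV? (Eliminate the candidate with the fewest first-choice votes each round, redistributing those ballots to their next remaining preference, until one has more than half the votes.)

C

Round 1: A 9, B 7, C 18, D 0, E 23. D eliminated.
Round 2: A 9, B 7, C 18, E 23. B eliminated.
Round 3: A 9, C 25, E 23. A eliminated.
Round 4: C 34, E 23. C has a majority (≥29).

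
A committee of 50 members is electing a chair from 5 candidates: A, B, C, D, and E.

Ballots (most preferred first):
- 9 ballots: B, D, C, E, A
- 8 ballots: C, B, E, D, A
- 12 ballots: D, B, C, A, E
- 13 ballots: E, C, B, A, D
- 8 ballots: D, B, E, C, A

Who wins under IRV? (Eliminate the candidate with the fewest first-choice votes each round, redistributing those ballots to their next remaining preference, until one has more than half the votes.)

Round 1: A 0, B 9, C 8, D 20, E 13. A eliminated.
Round 2: B 9, C 8, D 20, E 13. C eliminated.
Round 3: B 17, D 20, E 13. E eliminated.
Round 4: B 30, D 20. B has a majority (≥26).

B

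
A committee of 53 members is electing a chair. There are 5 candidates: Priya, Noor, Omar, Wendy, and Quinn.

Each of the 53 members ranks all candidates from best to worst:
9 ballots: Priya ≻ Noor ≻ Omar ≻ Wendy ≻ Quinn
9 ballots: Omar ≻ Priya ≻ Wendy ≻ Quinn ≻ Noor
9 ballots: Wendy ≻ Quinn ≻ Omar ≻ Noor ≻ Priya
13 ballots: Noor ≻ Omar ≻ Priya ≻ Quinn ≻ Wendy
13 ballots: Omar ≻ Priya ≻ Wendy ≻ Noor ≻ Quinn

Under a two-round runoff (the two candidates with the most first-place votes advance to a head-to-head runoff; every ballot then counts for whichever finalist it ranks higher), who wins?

Omar

Round 1 first-place votes: Priya 9, Noor 13, Omar 22, Wendy 9, Quinn 0. Omar and Noor advance.
Runoff: Omar is ranked above Noor on 31 ballots, Noor above Omar on 22.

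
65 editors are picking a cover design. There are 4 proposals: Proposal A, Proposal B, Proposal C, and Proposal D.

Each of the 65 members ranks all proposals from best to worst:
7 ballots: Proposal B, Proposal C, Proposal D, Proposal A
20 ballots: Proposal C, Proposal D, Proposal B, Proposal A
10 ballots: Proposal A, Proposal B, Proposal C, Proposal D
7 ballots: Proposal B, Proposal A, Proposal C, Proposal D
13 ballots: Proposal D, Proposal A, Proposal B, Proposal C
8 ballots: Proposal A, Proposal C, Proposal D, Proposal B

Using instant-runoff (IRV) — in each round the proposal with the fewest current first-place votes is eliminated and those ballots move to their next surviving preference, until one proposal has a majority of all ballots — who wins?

Round 1: Proposal A 18, Proposal B 14, Proposal C 20, Proposal D 13. Proposal D eliminated.
Round 2: Proposal A 31, Proposal B 14, Proposal C 20. Proposal B eliminated.
Round 3: Proposal A 38, Proposal C 27. Proposal A has a majority (≥33).

Proposal A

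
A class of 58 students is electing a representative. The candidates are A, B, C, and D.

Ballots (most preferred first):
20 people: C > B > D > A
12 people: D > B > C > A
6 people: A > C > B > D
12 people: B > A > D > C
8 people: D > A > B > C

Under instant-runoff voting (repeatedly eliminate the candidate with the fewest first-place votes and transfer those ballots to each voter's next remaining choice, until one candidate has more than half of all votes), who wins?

Round 1: A 6, B 12, C 20, D 20. A eliminated.
Round 2: B 12, C 26, D 20. B eliminated.
Round 3: C 26, D 32. D has a majority (≥30).

D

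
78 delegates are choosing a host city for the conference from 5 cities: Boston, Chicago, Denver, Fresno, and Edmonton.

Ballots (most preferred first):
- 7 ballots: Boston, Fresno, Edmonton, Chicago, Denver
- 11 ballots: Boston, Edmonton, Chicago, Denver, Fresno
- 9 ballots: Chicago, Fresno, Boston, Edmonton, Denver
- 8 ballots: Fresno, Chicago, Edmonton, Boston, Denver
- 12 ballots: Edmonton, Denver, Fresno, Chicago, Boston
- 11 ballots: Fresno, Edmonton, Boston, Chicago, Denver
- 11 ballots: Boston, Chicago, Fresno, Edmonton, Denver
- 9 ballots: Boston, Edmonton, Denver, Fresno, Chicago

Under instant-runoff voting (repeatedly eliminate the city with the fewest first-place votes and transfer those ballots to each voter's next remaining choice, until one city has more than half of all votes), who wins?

Round 1: Boston 38, Chicago 9, Denver 0, Fresno 19, Edmonton 12. Denver eliminated.
Round 2: Boston 38, Chicago 9, Fresno 19, Edmonton 12. Chicago eliminated.
Round 3: Boston 38, Fresno 28, Edmonton 12. Edmonton eliminated.
Round 4: Boston 38, Fresno 40. Fresno has a majority (≥40).

Fresno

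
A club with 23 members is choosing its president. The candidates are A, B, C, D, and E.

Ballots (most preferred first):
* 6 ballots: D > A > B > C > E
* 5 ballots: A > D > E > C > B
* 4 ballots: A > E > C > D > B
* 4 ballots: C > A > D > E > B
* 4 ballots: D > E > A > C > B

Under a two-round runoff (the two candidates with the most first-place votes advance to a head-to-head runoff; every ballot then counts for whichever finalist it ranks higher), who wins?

A

Round 1 first-place votes: A 9, B 0, C 4, D 10, E 0. D and A advance.
Runoff: D is ranked above A on 10 ballots, A above D on 13.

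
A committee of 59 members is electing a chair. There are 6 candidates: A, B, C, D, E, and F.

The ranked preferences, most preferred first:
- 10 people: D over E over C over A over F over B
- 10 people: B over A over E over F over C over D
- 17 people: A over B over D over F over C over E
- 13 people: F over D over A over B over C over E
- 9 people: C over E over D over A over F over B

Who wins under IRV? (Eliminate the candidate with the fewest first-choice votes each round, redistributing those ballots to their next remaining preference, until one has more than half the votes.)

D

Round 1: A 17, B 10, C 9, D 10, E 0, F 13. E eliminated.
Round 2: A 17, B 10, C 9, D 10, F 13. C eliminated.
Round 3: A 17, B 10, D 19, F 13. B eliminated.
Round 4: A 27, D 19, F 13. F eliminated.
Round 5: A 27, D 32. D has a majority (≥30).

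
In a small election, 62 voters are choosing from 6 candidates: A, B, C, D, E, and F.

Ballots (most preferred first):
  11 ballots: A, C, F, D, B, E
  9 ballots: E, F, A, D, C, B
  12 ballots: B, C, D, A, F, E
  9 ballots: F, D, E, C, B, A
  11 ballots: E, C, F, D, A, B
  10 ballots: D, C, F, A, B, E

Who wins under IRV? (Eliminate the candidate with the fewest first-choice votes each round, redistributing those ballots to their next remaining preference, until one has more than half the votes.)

D

Round 1: A 11, B 12, C 0, D 10, E 20, F 9. C eliminated.
Round 2: A 11, B 12, D 10, E 20, F 9. F eliminated.
Round 3: A 11, B 12, D 19, E 20. A eliminated.
Round 4: B 12, D 30, E 20. B eliminated.
Round 5: D 42, E 20. D has a majority (≥32).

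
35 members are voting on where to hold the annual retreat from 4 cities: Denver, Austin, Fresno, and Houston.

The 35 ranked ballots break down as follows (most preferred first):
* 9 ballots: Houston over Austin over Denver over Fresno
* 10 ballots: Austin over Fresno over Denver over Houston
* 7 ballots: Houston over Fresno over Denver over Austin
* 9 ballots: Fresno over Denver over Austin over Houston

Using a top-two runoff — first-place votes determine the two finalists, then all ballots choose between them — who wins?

Austin

Round 1 first-place votes: Denver 0, Austin 10, Fresno 9, Houston 16. Houston and Austin advance.
Runoff: Houston is ranked above Austin on 16 ballots, Austin above Houston on 19.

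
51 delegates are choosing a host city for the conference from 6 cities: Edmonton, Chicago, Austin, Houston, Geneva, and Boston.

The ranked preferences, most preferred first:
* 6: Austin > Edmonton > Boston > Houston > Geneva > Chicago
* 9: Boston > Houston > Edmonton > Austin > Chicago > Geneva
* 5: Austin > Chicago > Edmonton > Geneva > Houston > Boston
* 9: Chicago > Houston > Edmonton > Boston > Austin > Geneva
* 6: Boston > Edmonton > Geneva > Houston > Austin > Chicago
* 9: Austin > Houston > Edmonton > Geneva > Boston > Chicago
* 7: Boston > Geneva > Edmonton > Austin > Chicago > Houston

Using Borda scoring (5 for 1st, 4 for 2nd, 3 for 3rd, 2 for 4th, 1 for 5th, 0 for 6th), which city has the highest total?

Edmonton: 6×4 + 9×3 + 5×3 + 9×3 + 6×4 + 9×3 + 7×3 = 165
Chicago: 6×0 + 9×1 + 5×4 + 9×5 + 6×0 + 9×0 + 7×1 = 81
Austin: 6×5 + 9×2 + 5×5 + 9×1 + 6×1 + 9×5 + 7×2 = 147
Houston: 6×2 + 9×4 + 5×1 + 9×4 + 6×2 + 9×4 + 7×0 = 137
Geneva: 6×1 + 9×0 + 5×2 + 9×0 + 6×3 + 9×2 + 7×4 = 80
Boston: 6×3 + 9×5 + 5×0 + 9×2 + 6×5 + 9×1 + 7×5 = 155

Edmonton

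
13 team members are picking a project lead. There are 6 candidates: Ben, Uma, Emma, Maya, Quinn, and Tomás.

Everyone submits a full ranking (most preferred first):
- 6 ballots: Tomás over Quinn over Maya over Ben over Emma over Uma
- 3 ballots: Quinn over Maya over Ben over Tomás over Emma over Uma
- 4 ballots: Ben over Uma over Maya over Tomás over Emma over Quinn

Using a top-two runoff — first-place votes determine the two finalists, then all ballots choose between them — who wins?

Round 1 first-place votes: Ben 4, Uma 0, Emma 0, Maya 0, Quinn 3, Tomás 6. Tomás and Ben advance.
Runoff: Tomás is ranked above Ben on 6 ballots, Ben above Tomás on 7.

Ben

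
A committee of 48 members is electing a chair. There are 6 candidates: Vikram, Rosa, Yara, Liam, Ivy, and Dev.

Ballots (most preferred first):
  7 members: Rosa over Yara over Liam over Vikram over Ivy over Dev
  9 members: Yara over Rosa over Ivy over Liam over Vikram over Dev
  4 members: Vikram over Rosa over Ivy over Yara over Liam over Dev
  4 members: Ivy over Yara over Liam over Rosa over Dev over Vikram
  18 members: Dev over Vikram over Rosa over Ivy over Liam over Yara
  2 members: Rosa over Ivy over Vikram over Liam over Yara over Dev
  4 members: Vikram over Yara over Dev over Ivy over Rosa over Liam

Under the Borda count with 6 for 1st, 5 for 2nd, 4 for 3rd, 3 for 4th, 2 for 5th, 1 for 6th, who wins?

Rosa

Vikram: 7×3 + 9×2 + 4×6 + 4×1 + 18×5 + 2×4 + 4×6 = 189
Rosa: 7×6 + 9×5 + 4×5 + 4×3 + 18×4 + 2×6 + 4×2 = 211
Yara: 7×5 + 9×6 + 4×3 + 4×5 + 18×1 + 2×2 + 4×5 = 163
Liam: 7×4 + 9×3 + 4×2 + 4×4 + 18×2 + 2×3 + 4×1 = 125
Ivy: 7×2 + 9×4 + 4×4 + 4×6 + 18×3 + 2×5 + 4×3 = 166
Dev: 7×1 + 9×1 + 4×1 + 4×2 + 18×6 + 2×1 + 4×4 = 154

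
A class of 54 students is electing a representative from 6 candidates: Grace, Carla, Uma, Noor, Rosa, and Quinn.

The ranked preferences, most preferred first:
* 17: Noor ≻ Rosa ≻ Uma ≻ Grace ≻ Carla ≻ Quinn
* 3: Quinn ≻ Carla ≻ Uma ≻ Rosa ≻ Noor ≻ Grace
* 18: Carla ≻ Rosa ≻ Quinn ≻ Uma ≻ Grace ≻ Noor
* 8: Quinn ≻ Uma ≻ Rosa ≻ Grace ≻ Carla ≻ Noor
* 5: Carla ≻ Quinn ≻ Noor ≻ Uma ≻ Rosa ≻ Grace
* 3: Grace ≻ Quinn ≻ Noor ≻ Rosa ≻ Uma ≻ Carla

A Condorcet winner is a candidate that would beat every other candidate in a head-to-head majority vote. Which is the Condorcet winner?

Rosa

Rosa vs Grace: 51–3
Rosa vs Carla: 28–26
Rosa vs Uma: 38–16
Rosa vs Noor: 29–25
Rosa vs Quinn: 35–19
Rosa beats every other candidate.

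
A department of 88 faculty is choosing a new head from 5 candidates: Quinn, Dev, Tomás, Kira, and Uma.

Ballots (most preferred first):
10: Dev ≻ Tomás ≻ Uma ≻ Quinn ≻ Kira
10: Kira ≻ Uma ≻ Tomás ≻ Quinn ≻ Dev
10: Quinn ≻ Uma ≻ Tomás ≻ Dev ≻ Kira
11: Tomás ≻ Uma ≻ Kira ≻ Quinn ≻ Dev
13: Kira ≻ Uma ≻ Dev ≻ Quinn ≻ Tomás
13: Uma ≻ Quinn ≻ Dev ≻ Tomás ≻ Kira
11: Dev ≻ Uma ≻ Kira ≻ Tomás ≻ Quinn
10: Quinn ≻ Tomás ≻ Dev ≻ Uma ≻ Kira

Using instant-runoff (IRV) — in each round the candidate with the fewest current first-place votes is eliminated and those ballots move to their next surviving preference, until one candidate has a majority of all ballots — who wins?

Uma

Round 1: Quinn 20, Dev 21, Tomás 11, Kira 23, Uma 13. Tomás eliminated.
Round 2: Quinn 20, Dev 21, Kira 23, Uma 24. Quinn eliminated.
Round 3: Dev 31, Kira 23, Uma 34. Kira eliminated.
Round 4: Dev 31, Uma 57. Uma has a majority (≥45).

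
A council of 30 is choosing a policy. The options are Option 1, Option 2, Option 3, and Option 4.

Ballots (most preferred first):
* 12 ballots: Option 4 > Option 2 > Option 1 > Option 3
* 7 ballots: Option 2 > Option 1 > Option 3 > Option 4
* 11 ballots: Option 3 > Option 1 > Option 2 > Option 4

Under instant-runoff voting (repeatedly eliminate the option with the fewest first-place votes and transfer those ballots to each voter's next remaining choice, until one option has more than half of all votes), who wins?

Option 3

Round 1: Option 1 0, Option 2 7, Option 3 11, Option 4 12. Option 1 eliminated.
Round 2: Option 2 7, Option 3 11, Option 4 12. Option 2 eliminated.
Round 3: Option 3 18, Option 4 12. Option 3 has a majority (≥16).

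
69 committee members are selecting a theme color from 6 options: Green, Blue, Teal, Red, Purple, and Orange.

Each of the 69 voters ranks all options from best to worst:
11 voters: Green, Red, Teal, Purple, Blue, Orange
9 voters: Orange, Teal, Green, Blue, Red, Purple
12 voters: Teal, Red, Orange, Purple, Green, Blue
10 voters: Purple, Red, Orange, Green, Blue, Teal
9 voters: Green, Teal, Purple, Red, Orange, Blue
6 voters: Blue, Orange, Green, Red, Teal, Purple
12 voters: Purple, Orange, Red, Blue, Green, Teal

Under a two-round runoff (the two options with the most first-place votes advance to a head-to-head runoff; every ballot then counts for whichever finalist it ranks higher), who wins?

Round 1 first-place votes: Green 20, Blue 6, Teal 12, Red 0, Purple 22, Orange 9. Purple and Green advance.
Runoff: Purple is ranked above Green on 34 ballots, Green above Purple on 35.

Green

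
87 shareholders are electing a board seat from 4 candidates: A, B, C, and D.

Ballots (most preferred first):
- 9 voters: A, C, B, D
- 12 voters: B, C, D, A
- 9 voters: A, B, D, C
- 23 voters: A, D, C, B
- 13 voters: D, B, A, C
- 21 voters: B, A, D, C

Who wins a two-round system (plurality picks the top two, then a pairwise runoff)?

B

Round 1 first-place votes: A 41, B 33, C 0, D 13. A and B advance.
Runoff: A is ranked above B on 41 ballots, B above A on 46.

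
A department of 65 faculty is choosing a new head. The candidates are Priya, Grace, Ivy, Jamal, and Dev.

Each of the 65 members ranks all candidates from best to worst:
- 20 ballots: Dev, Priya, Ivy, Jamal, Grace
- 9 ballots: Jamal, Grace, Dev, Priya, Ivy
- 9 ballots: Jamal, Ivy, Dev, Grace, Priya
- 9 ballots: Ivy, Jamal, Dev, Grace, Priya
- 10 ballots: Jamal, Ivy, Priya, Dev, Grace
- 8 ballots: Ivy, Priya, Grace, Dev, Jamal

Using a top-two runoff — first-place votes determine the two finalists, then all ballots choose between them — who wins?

Round 1 first-place votes: Priya 0, Grace 0, Ivy 17, Jamal 28, Dev 20. Jamal and Dev advance.
Runoff: Jamal is ranked above Dev on 37 ballots, Dev above Jamal on 28.

Jamal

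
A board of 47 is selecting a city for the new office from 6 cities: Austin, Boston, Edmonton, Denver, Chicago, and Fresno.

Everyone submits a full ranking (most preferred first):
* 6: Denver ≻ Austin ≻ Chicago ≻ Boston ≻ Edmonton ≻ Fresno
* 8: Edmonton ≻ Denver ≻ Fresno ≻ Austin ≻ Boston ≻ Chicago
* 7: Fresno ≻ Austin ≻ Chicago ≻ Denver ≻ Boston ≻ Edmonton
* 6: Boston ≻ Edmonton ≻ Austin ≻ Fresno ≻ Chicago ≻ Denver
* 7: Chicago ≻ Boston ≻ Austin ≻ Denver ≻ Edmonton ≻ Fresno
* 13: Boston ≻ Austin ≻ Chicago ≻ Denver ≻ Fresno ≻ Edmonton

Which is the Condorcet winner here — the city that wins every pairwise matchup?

Boston

Boston vs Austin: 26–21
Boston vs Edmonton: 39–8
Boston vs Denver: 26–21
Boston vs Chicago: 27–20
Boston vs Fresno: 32–15
Boston beats every other city.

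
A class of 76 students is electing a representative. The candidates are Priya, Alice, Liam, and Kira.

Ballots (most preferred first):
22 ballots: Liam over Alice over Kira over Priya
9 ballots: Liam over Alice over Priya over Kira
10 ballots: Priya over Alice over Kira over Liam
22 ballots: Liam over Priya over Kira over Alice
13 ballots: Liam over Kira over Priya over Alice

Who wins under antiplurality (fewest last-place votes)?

Last-place votes: Priya 22, Alice 35, Liam 10, Kira 9.

Kira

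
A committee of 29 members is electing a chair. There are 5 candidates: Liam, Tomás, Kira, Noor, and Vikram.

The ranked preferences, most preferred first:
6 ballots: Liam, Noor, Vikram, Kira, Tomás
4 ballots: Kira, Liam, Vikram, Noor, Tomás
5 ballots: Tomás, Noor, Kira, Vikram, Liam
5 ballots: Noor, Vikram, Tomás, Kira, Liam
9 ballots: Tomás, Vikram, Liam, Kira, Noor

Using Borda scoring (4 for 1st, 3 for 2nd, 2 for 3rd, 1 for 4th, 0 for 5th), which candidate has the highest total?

Vikram

Liam: 6×4 + 4×3 + 5×0 + 5×0 + 9×2 = 54
Tomás: 6×0 + 4×0 + 5×4 + 5×2 + 9×4 = 66
Kira: 6×1 + 4×4 + 5×2 + 5×1 + 9×1 = 46
Noor: 6×3 + 4×1 + 5×3 + 5×4 + 9×0 = 57
Vikram: 6×2 + 4×2 + 5×1 + 5×3 + 9×3 = 67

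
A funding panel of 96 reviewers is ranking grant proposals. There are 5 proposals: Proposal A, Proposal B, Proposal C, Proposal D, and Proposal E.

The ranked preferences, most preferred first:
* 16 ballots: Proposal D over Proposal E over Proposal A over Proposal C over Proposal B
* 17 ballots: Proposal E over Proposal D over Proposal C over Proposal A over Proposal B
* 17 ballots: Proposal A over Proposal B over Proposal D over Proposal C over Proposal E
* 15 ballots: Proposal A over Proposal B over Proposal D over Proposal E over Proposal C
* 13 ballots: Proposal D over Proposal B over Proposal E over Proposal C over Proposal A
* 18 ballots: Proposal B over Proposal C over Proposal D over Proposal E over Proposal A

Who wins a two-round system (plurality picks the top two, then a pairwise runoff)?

Proposal D

Round 1 first-place votes: Proposal A 32, Proposal B 18, Proposal C 0, Proposal D 29, Proposal E 17. Proposal A and Proposal D advance.
Runoff: Proposal A is ranked above Proposal D on 32 ballots, Proposal D above Proposal A on 64.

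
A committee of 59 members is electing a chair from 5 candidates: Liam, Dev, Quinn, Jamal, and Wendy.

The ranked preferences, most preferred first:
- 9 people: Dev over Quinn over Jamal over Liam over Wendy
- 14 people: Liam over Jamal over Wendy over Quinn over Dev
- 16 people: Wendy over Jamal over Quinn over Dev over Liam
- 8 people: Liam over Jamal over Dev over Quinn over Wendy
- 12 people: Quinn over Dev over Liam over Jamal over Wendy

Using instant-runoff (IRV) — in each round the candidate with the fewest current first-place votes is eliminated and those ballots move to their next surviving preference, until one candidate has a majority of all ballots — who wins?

Quinn

Round 1: Liam 22, Dev 9, Quinn 12, Jamal 0, Wendy 16. Jamal eliminated.
Round 2: Liam 22, Dev 9, Quinn 12, Wendy 16. Dev eliminated.
Round 3: Liam 22, Quinn 21, Wendy 16. Wendy eliminated.
Round 4: Liam 22, Quinn 37. Quinn has a majority (≥30).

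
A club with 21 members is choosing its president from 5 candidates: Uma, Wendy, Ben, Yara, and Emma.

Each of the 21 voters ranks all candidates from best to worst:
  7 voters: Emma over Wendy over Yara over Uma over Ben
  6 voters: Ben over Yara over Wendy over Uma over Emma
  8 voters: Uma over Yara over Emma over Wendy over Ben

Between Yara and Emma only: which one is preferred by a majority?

Yara is ranked above Emma on 14 ballots; Emma above Yara on 7.

Yara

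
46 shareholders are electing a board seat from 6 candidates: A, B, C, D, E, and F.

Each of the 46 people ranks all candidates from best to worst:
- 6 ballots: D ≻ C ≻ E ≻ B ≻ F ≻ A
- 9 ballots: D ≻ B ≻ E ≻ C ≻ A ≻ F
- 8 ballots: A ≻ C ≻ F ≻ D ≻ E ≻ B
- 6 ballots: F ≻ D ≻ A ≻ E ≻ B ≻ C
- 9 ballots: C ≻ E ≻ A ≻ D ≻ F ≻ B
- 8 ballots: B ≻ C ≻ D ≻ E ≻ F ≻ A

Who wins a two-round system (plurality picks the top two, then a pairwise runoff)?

Round 1 first-place votes: A 8, B 8, C 9, D 15, E 0, F 6. D and C advance.
Runoff: D is ranked above C on 21 ballots, C above D on 25.

C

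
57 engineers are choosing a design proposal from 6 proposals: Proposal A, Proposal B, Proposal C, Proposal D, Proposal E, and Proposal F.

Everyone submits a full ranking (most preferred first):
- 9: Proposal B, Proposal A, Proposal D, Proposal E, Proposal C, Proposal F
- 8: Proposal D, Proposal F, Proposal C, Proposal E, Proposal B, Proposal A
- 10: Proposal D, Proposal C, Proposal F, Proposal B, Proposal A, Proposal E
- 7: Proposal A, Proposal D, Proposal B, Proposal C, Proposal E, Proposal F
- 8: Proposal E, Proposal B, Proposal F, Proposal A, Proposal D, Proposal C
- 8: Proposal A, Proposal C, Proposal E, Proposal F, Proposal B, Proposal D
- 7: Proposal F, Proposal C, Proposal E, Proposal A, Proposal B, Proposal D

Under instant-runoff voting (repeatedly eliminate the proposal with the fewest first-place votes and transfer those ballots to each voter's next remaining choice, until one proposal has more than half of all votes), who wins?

Round 1: Proposal A 15, Proposal B 9, Proposal C 0, Proposal D 18, Proposal E 8, Proposal F 7. Proposal C eliminated.
Round 2: Proposal A 15, Proposal B 9, Proposal D 18, Proposal E 8, Proposal F 7. Proposal F eliminated.
Round 3: Proposal A 15, Proposal B 9, Proposal D 18, Proposal E 15. Proposal B eliminated.
Round 4: Proposal A 24, Proposal D 18, Proposal E 15. Proposal E eliminated.
Round 5: Proposal A 39, Proposal D 18. Proposal A has a majority (≥29).

Proposal A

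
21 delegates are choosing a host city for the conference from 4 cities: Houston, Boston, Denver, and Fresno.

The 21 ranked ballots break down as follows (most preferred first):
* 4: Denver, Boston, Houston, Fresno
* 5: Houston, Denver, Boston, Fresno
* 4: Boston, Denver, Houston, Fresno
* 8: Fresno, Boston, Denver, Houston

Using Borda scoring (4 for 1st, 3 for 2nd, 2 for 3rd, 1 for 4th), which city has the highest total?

Houston: 4×2 + 5×4 + 4×2 + 8×1 = 44
Boston: 4×3 + 5×2 + 4×4 + 8×3 = 62
Denver: 4×4 + 5×3 + 4×3 + 8×2 = 59
Fresno: 4×1 + 5×1 + 4×1 + 8×4 = 45

Boston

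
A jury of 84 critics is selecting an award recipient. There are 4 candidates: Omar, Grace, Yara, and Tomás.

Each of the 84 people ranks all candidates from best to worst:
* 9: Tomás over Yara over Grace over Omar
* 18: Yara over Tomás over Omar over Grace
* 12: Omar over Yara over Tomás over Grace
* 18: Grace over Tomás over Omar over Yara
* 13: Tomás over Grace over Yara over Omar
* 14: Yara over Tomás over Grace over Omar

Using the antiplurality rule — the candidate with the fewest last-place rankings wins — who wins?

Tomás

Last-place votes: Omar 36, Grace 30, Yara 18, Tomás 0.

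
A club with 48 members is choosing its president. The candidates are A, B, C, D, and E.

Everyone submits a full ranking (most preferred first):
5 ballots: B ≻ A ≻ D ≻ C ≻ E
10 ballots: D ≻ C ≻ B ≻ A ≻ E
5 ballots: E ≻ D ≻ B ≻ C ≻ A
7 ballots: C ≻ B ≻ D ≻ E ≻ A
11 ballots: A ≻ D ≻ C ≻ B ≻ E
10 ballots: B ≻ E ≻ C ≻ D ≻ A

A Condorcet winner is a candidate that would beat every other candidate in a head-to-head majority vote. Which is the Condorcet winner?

D vs A: 32–16
D vs B: 26–22
D vs C: 31–17
D vs E: 33–15
D beats every other candidate.

D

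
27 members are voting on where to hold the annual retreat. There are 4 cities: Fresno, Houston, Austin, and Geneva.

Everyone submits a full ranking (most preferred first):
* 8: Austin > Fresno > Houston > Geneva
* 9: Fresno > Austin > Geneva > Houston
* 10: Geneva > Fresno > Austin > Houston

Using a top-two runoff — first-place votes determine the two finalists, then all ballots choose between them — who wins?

Round 1 first-place votes: Fresno 9, Houston 0, Austin 8, Geneva 10. Geneva and Fresno advance.
Runoff: Geneva is ranked above Fresno on 10 ballots, Fresno above Geneva on 17.

Fresno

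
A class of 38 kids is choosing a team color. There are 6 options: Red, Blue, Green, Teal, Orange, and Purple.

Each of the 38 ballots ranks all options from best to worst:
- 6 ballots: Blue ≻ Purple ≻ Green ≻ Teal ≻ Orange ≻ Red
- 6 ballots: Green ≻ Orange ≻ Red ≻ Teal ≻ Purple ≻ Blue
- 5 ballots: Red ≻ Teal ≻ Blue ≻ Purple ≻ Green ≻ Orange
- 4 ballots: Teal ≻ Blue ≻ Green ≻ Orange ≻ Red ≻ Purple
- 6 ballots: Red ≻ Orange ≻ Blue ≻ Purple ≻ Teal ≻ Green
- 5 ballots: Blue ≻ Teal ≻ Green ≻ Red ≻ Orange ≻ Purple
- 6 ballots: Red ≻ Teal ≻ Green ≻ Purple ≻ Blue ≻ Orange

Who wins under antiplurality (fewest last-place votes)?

Teal

Last-place votes: Red 6, Blue 6, Green 6, Teal 0, Orange 11, Purple 9.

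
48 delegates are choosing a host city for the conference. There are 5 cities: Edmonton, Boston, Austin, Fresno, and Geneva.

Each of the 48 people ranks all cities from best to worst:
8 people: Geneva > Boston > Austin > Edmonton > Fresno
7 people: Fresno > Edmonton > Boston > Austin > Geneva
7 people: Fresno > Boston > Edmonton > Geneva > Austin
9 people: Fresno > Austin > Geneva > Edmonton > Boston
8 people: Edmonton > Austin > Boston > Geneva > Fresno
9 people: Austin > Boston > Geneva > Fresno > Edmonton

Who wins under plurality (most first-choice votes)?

First-place votes: Edmonton 8, Boston 0, Austin 9, Fresno 23, Geneva 8.

Fresno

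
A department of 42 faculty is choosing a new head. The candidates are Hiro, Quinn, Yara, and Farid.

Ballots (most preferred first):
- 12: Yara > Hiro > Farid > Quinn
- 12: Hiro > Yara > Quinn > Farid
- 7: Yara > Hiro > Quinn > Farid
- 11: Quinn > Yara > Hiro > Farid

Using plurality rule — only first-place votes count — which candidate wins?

First-place votes: Hiro 12, Quinn 11, Yara 19, Farid 0.

Yara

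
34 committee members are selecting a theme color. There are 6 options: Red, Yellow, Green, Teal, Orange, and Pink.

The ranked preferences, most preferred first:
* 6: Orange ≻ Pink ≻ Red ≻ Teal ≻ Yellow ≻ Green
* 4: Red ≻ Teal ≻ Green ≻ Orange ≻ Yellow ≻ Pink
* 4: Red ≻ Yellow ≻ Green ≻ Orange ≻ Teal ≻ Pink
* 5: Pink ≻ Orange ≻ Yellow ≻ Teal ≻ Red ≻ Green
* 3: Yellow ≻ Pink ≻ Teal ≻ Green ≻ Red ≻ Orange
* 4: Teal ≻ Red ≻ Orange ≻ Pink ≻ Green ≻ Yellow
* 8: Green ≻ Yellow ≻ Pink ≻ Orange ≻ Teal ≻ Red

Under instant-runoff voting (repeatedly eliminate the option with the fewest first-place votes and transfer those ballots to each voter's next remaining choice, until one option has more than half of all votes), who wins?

Pink

Round 1: Red 8, Yellow 3, Green 8, Teal 4, Orange 6, Pink 5. Yellow eliminated.
Round 2: Red 8, Green 8, Teal 4, Orange 6, Pink 8. Teal eliminated.
Round 3: Red 12, Green 8, Orange 6, Pink 8. Orange eliminated.
Round 4: Red 12, Green 8, Pink 14. Green eliminated.
Round 5: Red 12, Pink 22. Pink has a majority (≥18).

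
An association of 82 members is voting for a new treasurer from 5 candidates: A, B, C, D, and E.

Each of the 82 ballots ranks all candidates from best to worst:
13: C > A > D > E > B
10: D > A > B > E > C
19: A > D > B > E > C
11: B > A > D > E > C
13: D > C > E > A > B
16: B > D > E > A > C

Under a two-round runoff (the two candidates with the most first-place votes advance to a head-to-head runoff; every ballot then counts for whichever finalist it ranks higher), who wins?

D

Round 1 first-place votes: A 19, B 27, C 13, D 23, E 0. B and D advance.
Runoff: B is ranked above D on 27 ballots, D above B on 55.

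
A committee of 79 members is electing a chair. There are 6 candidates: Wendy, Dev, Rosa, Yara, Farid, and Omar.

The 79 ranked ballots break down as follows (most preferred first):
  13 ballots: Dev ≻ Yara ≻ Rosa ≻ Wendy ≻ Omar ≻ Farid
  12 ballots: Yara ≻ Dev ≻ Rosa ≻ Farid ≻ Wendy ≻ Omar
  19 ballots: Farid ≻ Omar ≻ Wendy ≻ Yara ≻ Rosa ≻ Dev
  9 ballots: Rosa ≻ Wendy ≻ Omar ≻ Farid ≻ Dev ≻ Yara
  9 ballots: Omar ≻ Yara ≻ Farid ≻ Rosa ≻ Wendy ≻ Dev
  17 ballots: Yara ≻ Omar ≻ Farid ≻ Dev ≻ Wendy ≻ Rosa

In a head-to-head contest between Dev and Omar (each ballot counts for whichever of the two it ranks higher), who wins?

Omar

Dev is ranked above Omar on 25 ballots; Omar above Dev on 54.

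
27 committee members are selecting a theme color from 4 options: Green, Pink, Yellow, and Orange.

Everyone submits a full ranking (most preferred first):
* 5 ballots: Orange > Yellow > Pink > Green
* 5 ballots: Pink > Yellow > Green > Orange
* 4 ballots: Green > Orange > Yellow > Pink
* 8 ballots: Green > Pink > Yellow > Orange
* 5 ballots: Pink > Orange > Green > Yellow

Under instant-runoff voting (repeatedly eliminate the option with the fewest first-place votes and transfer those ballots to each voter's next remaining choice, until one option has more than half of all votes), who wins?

Round 1: Green 12, Pink 10, Yellow 0, Orange 5. Yellow eliminated.
Round 2: Green 12, Pink 10, Orange 5. Orange eliminated.
Round 3: Green 12, Pink 15. Pink has a majority (≥14).

Pink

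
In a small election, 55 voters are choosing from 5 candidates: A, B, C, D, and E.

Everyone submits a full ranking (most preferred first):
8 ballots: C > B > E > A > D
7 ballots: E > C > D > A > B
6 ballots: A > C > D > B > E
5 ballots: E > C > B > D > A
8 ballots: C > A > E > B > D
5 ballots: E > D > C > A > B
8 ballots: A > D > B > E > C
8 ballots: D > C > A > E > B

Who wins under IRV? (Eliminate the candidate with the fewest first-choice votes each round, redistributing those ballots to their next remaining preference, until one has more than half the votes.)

Round 1: A 14, B 0, C 16, D 8, E 17. B eliminated.
Round 2: A 14, C 16, D 8, E 17. D eliminated.
Round 3: A 14, C 24, E 17. A eliminated.
Round 4: C 30, E 25. C has a majority (≥28).

C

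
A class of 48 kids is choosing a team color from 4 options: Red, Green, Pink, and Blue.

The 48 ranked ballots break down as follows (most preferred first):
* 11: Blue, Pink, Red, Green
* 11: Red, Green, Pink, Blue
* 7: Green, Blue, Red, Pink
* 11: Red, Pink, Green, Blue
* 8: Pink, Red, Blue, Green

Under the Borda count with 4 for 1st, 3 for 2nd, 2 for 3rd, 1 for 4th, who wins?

Red: 11×2 + 11×4 + 7×2 + 11×4 + 8×3 = 148
Green: 11×1 + 11×3 + 7×4 + 11×2 + 8×1 = 102
Pink: 11×3 + 11×2 + 7×1 + 11×3 + 8×4 = 127
Blue: 11×4 + 11×1 + 7×3 + 11×1 + 8×2 = 103

Red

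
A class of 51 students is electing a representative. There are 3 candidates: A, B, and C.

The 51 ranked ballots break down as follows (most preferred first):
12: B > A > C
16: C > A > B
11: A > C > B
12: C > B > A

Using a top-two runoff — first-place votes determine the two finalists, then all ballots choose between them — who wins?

C

Round 1 first-place votes: A 11, B 12, C 28. C and B advance.
Runoff: C is ranked above B on 39 ballots, B above C on 12.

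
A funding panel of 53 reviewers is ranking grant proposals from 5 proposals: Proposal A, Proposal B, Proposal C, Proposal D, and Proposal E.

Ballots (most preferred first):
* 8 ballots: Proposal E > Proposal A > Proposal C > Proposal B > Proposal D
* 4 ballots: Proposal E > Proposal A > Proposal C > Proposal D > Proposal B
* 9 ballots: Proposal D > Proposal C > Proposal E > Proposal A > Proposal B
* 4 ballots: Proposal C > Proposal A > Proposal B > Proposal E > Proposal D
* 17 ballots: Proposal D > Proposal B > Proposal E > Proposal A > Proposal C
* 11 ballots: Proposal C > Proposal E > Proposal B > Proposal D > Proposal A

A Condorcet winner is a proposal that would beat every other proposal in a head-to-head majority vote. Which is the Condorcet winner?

Proposal E

Proposal E vs Proposal A: 49–4
Proposal E vs Proposal B: 32–21
Proposal E vs Proposal C: 29–24
Proposal E vs Proposal D: 27–26
Proposal E beats every other proposal.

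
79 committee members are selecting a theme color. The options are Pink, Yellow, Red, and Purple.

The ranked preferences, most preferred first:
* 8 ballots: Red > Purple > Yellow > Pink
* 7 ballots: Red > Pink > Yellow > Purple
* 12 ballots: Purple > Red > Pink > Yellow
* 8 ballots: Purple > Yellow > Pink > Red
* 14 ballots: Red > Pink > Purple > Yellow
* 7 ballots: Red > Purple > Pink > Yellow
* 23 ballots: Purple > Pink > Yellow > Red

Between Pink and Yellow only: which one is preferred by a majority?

Pink

Pink is ranked above Yellow on 63 ballots; Yellow above Pink on 16.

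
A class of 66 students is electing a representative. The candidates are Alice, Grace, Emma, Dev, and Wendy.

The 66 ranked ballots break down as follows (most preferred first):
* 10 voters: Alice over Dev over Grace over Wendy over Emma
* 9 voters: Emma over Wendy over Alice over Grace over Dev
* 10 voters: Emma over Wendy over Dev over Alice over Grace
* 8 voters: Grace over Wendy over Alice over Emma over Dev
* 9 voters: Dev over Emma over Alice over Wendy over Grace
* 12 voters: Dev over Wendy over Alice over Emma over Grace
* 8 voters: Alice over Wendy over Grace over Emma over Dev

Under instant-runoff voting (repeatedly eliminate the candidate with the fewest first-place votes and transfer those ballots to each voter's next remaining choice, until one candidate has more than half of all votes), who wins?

Round 1: Alice 18, Grace 8, Emma 19, Dev 21, Wendy 0. Wendy eliminated.
Round 2: Alice 18, Grace 8, Emma 19, Dev 21. Grace eliminated.
Round 3: Alice 26, Emma 19, Dev 21. Emma eliminated.
Round 4: Alice 35, Dev 31. Alice has a majority (≥34).

Alice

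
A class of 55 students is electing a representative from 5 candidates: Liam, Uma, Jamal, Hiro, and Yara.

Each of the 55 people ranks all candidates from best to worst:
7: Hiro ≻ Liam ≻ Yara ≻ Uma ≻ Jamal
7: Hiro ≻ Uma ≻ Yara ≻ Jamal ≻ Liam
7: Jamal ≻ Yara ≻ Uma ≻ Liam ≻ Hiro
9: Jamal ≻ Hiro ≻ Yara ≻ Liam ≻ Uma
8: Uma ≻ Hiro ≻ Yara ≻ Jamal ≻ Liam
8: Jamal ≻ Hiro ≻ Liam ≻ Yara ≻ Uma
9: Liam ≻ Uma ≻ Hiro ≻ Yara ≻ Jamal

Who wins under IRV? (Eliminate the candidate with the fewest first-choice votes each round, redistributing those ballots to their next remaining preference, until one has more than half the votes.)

Hiro

Round 1: Liam 9, Uma 8, Jamal 24, Hiro 14, Yara 0. Yara eliminated.
Round 2: Liam 9, Uma 8, Jamal 24, Hiro 14. Uma eliminated.
Round 3: Liam 9, Jamal 24, Hiro 22. Liam eliminated.
Round 4: Jamal 24, Hiro 31. Hiro has a majority (≥28).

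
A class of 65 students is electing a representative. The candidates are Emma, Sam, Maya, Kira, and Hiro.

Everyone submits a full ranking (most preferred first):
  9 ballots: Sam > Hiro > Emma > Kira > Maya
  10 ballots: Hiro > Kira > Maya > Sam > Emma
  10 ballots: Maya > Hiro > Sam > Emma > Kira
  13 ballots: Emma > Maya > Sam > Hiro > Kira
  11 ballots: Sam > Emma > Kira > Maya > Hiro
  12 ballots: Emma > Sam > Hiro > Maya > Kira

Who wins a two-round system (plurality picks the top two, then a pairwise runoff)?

Sam

Round 1 first-place votes: Emma 25, Sam 20, Maya 10, Kira 0, Hiro 10. Emma and Sam advance.
Runoff: Emma is ranked above Sam on 25 ballots, Sam above Emma on 40.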